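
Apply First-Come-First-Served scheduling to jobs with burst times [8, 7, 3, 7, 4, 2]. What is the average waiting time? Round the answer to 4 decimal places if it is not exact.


FCFS order (as given): [8, 7, 3, 7, 4, 2]
Waiting times:
  Job 1: wait = 0
  Job 2: wait = 8
  Job 3: wait = 15
  Job 4: wait = 18
  Job 5: wait = 25
  Job 6: wait = 29
Sum of waiting times = 95
Average waiting time = 95/6 = 15.8333

15.8333


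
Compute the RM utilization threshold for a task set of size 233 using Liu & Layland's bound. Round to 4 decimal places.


Compute 2^(1/233) = 1.0029793100
Subtract 1: 1.0029793100 - 1 = 0.0029793100
Multiply by n: 233 * 0.0029793100 = 0.6941792300
Round to 4 dp: 0.6942

0.6942


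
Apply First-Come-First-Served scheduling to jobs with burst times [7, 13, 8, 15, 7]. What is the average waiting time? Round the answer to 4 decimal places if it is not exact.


FCFS order (as given): [7, 13, 8, 15, 7]
Waiting times:
  Job 1: wait = 0
  Job 2: wait = 7
  Job 3: wait = 20
  Job 4: wait = 28
  Job 5: wait = 43
Sum of waiting times = 98
Average waiting time = 98/5 = 19.6

19.6


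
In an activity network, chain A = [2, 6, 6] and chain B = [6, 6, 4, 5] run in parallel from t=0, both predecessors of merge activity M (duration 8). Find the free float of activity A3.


ES(A3) = sum of predecessors on chain A = 8
EF(A3) = ES + duration = 8 + 6 = 14
Successor of A3 is M. ES(M) = max(sum(A), sum(B)) = max(14, 21) = 21
Free float = ES(successor) - EF(current) = 21 - 14 = 7

7


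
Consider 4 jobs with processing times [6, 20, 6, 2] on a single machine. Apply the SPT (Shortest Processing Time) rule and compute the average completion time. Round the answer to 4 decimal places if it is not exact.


Sort jobs by processing time (SPT order): [2, 6, 6, 20]
Compute completion times sequentially:
  Job 1: processing = 2, completes at 2
  Job 2: processing = 6, completes at 8
  Job 3: processing = 6, completes at 14
  Job 4: processing = 20, completes at 34
Sum of completion times = 58
Average completion time = 58/4 = 14.5

14.5


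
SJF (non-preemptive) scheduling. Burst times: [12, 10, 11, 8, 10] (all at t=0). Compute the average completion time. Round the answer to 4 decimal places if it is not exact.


SJF order (ascending): [8, 10, 10, 11, 12]
Completion times:
  Job 1: burst=8, C=8
  Job 2: burst=10, C=18
  Job 3: burst=10, C=28
  Job 4: burst=11, C=39
  Job 5: burst=12, C=51
Average completion = 144/5 = 28.8

28.8


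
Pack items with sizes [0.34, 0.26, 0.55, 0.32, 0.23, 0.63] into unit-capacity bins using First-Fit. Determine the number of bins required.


Place items sequentially using First-Fit:
  Item 0.34 -> new Bin 1
  Item 0.26 -> Bin 1 (now 0.6)
  Item 0.55 -> new Bin 2
  Item 0.32 -> Bin 1 (now 0.92)
  Item 0.23 -> Bin 2 (now 0.78)
  Item 0.63 -> new Bin 3
Total bins used = 3

3


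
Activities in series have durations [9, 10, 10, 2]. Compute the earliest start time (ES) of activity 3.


Activity 3 starts after activities 1 through 2 complete.
Predecessor durations: [9, 10]
ES = 9 + 10 = 19

19


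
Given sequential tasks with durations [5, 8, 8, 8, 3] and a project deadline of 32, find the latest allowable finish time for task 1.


LF(activity 1) = deadline - sum of successor durations
Successors: activities 2 through 5 with durations [8, 8, 8, 3]
Sum of successor durations = 27
LF = 32 - 27 = 5

5


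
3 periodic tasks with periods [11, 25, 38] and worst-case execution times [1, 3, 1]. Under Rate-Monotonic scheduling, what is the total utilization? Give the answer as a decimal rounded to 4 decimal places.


Compute individual utilizations (exact fractions):
  Task 1: C/T = 1/11 (approx. 0.0909)
  Task 2: C/T = 3/25 (approx. 0.12)
  Task 3: C/T = 1/38 (approx. 0.0263)
Total utilization U = 1/11 + 3/25 + 1/38 = 2479/10450
Rounded to 4 decimal places: U = 0.2372
RM (Liu & Layland) bound for 3 tasks = 0.779763; compare with U = 2479/10450 (approx. 0.237225)
U <= bound, so schedulable by RM sufficient condition.

0.2372


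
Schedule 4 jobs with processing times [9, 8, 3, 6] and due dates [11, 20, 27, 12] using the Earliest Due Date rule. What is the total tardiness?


Sort by due date (EDD order): [(9, 11), (6, 12), (8, 20), (3, 27)]
Compute completion times and tardiness:
  Job 1: p=9, d=11, C=9, tardiness=max(0,9-11)=0
  Job 2: p=6, d=12, C=15, tardiness=max(0,15-12)=3
  Job 3: p=8, d=20, C=23, tardiness=max(0,23-20)=3
  Job 4: p=3, d=27, C=26, tardiness=max(0,26-27)=0
Total tardiness = 6

6


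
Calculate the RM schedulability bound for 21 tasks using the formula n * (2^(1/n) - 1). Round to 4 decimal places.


Compute 2^(1/21) = 1.0335577830
Subtract 1: 1.0335577830 - 1 = 0.0335577830
Multiply by n: 21 * 0.0335577830 = 0.7047134430
Round to 4 dp: 0.7047

0.7047


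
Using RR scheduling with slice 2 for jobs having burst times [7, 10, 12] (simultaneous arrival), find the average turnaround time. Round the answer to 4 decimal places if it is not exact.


Time quantum = 2
Execution trace:
  J1 runs 2 units, time = 2
  J2 runs 2 units, time = 4
  J3 runs 2 units, time = 6
  J1 runs 2 units, time = 8
  J2 runs 2 units, time = 10
  J3 runs 2 units, time = 12
  J1 runs 2 units, time = 14
  J2 runs 2 units, time = 16
  J3 runs 2 units, time = 18
  J1 runs 1 units, time = 19
  J2 runs 2 units, time = 21
  J3 runs 2 units, time = 23
  J2 runs 2 units, time = 25
  J3 runs 2 units, time = 27
  J3 runs 2 units, time = 29
Finish times: [19, 25, 29]
Average turnaround = 73/3 = 24.3333

24.3333


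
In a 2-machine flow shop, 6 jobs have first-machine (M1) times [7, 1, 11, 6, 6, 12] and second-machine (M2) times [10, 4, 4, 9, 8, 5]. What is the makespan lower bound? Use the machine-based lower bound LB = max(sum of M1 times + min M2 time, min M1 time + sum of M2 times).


LB1 = sum(M1 times) + min(M2 times) = 43 + 4 = 47
LB2 = min(M1 times) + sum(M2 times) = 1 + 40 = 41
Lower bound = max(LB1, LB2) = max(47, 41) = 47

47


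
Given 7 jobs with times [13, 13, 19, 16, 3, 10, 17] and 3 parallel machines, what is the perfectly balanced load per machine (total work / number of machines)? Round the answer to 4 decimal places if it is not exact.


Total processing time = 13 + 13 + 19 + 16 + 3 + 10 + 17 = 91
Number of machines = 3
Ideal balanced load = 91 / 3 = 30.3333

30.3333


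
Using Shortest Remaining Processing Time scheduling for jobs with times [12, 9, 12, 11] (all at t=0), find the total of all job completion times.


Since all jobs arrive at t=0, SRPT equals SPT ordering.
SPT order: [9, 11, 12, 12]
Completion times:
  Job 1: p=9, C=9
  Job 2: p=11, C=20
  Job 3: p=12, C=32
  Job 4: p=12, C=44
Total completion time = 9 + 20 + 32 + 44 = 105

105


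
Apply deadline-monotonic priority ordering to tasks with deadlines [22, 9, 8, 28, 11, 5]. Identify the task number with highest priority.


Sort tasks by relative deadline (ascending):
  Task 6: deadline = 5
  Task 3: deadline = 8
  Task 2: deadline = 9
  Task 5: deadline = 11
  Task 1: deadline = 22
  Task 4: deadline = 28
Priority order (highest first): [6, 3, 2, 5, 1, 4]
Highest priority task = 6

6


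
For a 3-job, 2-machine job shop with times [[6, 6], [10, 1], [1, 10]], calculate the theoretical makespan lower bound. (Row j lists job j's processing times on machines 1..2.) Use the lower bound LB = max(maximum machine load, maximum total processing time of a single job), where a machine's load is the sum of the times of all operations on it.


Machine loads:
  Machine 1: 6 + 10 + 1 = 17
  Machine 2: 6 + 1 + 10 = 17
Max machine load = 17
Job totals:
  Job 1: 12
  Job 2: 11
  Job 3: 11
Max job total = 12
Lower bound = max(17, 12) = 17

17


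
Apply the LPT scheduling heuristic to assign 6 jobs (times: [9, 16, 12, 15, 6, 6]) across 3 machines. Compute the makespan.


Sort jobs in decreasing order (LPT): [16, 15, 12, 9, 6, 6]
Assign each job to the least loaded machine:
  Machine 1: jobs [16, 6], load = 22
  Machine 2: jobs [15, 6], load = 21
  Machine 3: jobs [12, 9], load = 21
Makespan = max load = 22

22


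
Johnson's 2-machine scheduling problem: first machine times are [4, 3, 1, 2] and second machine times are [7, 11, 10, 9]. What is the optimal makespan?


Apply Johnson's rule:
  Group 1 (a <= b): [(3, 1, 10), (4, 2, 9), (2, 3, 11), (1, 4, 7)]
  Group 2 (a > b): []
Optimal job order: [3, 4, 2, 1]
Schedule:
  Job 3: M1 done at 1, M2 done at 11
  Job 4: M1 done at 3, M2 done at 20
  Job 2: M1 done at 6, M2 done at 31
  Job 1: M1 done at 10, M2 done at 38
Makespan = 38

38


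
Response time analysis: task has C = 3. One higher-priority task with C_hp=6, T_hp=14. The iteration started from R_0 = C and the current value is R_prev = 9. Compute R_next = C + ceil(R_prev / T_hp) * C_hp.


R_next = C + ceil(R_prev / T_hp) * C_hp
ceil(9 / 14) = ceil(0.6429) = 1
Interference = 1 * 6 = 6
R_next = 3 + 6 = 9
R_next = R_prev, so the iteration has converged (response time = 9).

9


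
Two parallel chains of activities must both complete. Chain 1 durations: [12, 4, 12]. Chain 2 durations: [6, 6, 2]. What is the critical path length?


Path A total = 12 + 4 + 12 = 28
Path B total = 6 + 6 + 2 = 14
Critical path = longest path = max(28, 14) = 28

28


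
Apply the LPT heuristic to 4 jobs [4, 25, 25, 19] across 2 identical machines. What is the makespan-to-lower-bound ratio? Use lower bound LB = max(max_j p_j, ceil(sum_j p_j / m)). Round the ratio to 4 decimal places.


LPT order: [25, 25, 19, 4]
Machine loads after assignment: [44, 29]
LPT makespan = 44
Lower bound = max(max_job, ceil(total/2)) = max(25, 37) = 37
Ratio = 44 / 37 = 1.1892

1.1892


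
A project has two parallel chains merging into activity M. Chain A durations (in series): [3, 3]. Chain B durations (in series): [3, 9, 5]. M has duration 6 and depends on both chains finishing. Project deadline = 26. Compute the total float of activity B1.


Forward pass: ES(B1) = sum of predecessors on chain B = 0
EF = ES + duration = 0 + 3 = 3
Backward pass: LF(M) = deadline = 26; LS(M) = 26 - 6 = 20
LF(B1) = LS(M) - sum(successors on chain B) = 20 - 14 = 6
LS = LF - duration = 6 - 3 = 3
Total float = LS - ES = 3 - 0 = 3

3


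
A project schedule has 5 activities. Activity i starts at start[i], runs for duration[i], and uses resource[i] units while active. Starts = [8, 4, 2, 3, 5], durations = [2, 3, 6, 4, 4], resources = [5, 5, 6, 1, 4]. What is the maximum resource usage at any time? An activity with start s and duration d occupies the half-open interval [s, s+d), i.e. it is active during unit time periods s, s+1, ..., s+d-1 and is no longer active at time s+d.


Each activity i is active on [start_i, start_i + duration_i).
Compute total resource usage per time slot:
  t=0: active resources = [], total = 0
  t=1: active resources = [], total = 0
  t=2: active resources = [6], total = 6
  t=3: active resources = [6, 1], total = 7
  t=4: active resources = [5, 6, 1], total = 12
  t=5: active resources = [5, 6, 1, 4], total = 16
  t=6: active resources = [5, 6, 1, 4], total = 16
  t=7: active resources = [6, 4], total = 10
  t=8: active resources = [5, 4], total = 9
  t=9: active resources = [5], total = 5
Peak resource demand = 16

16


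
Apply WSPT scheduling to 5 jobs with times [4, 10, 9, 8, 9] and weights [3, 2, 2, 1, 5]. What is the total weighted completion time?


Compute p/w ratios and sort ascending (WSPT): [(4, 3), (9, 5), (9, 2), (10, 2), (8, 1)]
Compute weighted completion times:
  Job (p=4,w=3): C=4, w*C=3*4=12
  Job (p=9,w=5): C=13, w*C=5*13=65
  Job (p=9,w=2): C=22, w*C=2*22=44
  Job (p=10,w=2): C=32, w*C=2*32=64
  Job (p=8,w=1): C=40, w*C=1*40=40
Total weighted completion time = 225

225


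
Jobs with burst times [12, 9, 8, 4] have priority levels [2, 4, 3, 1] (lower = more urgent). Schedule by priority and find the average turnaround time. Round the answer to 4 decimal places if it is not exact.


Sort by priority (ascending = highest first):
Order: [(1, 4), (2, 12), (3, 8), (4, 9)]
Completion times:
  Priority 1, burst=4, C=4
  Priority 2, burst=12, C=16
  Priority 3, burst=8, C=24
  Priority 4, burst=9, C=33
Average turnaround = 77/4 = 19.25

19.25


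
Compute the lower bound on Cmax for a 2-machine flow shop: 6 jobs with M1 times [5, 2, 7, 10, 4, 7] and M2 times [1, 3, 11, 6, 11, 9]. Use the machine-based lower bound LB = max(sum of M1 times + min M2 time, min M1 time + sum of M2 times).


LB1 = sum(M1 times) + min(M2 times) = 35 + 1 = 36
LB2 = min(M1 times) + sum(M2 times) = 2 + 41 = 43
Lower bound = max(LB1, LB2) = max(36, 43) = 43

43


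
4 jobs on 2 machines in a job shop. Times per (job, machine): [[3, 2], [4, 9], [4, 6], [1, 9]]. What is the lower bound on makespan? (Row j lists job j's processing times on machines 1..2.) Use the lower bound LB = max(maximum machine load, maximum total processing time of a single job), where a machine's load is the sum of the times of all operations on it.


Machine loads:
  Machine 1: 3 + 4 + 4 + 1 = 12
  Machine 2: 2 + 9 + 6 + 9 = 26
Max machine load = 26
Job totals:
  Job 1: 5
  Job 2: 13
  Job 3: 10
  Job 4: 10
Max job total = 13
Lower bound = max(26, 13) = 26

26


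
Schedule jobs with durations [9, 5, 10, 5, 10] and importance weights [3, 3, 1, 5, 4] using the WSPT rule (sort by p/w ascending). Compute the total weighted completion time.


Compute p/w ratios and sort ascending (WSPT): [(5, 5), (5, 3), (10, 4), (9, 3), (10, 1)]
Compute weighted completion times:
  Job (p=5,w=5): C=5, w*C=5*5=25
  Job (p=5,w=3): C=10, w*C=3*10=30
  Job (p=10,w=4): C=20, w*C=4*20=80
  Job (p=9,w=3): C=29, w*C=3*29=87
  Job (p=10,w=1): C=39, w*C=1*39=39
Total weighted completion time = 261

261


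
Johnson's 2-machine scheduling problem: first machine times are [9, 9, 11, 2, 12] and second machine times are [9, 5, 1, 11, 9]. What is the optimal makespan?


Apply Johnson's rule:
  Group 1 (a <= b): [(4, 2, 11), (1, 9, 9)]
  Group 2 (a > b): [(5, 12, 9), (2, 9, 5), (3, 11, 1)]
Optimal job order: [4, 1, 5, 2, 3]
Schedule:
  Job 4: M1 done at 2, M2 done at 13
  Job 1: M1 done at 11, M2 done at 22
  Job 5: M1 done at 23, M2 done at 32
  Job 2: M1 done at 32, M2 done at 37
  Job 3: M1 done at 43, M2 done at 44
Makespan = 44

44


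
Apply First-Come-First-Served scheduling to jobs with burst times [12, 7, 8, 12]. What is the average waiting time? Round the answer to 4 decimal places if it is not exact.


FCFS order (as given): [12, 7, 8, 12]
Waiting times:
  Job 1: wait = 0
  Job 2: wait = 12
  Job 3: wait = 19
  Job 4: wait = 27
Sum of waiting times = 58
Average waiting time = 58/4 = 14.5

14.5


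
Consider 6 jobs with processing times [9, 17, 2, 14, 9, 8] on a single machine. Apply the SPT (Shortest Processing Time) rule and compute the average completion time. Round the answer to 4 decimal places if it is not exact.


Sort jobs by processing time (SPT order): [2, 8, 9, 9, 14, 17]
Compute completion times sequentially:
  Job 1: processing = 2, completes at 2
  Job 2: processing = 8, completes at 10
  Job 3: processing = 9, completes at 19
  Job 4: processing = 9, completes at 28
  Job 5: processing = 14, completes at 42
  Job 6: processing = 17, completes at 59
Sum of completion times = 160
Average completion time = 160/6 = 26.6667

26.6667


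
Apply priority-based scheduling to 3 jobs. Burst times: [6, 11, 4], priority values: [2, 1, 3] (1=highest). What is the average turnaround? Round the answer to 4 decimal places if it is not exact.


Sort by priority (ascending = highest first):
Order: [(1, 11), (2, 6), (3, 4)]
Completion times:
  Priority 1, burst=11, C=11
  Priority 2, burst=6, C=17
  Priority 3, burst=4, C=21
Average turnaround = 49/3 = 16.3333

16.3333


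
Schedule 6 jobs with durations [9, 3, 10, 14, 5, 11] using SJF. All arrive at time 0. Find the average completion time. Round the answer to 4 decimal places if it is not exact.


SJF order (ascending): [3, 5, 9, 10, 11, 14]
Completion times:
  Job 1: burst=3, C=3
  Job 2: burst=5, C=8
  Job 3: burst=9, C=17
  Job 4: burst=10, C=27
  Job 5: burst=11, C=38
  Job 6: burst=14, C=52
Average completion = 145/6 = 24.1667

24.1667


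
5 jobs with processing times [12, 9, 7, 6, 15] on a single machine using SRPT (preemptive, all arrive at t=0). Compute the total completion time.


Since all jobs arrive at t=0, SRPT equals SPT ordering.
SPT order: [6, 7, 9, 12, 15]
Completion times:
  Job 1: p=6, C=6
  Job 2: p=7, C=13
  Job 3: p=9, C=22
  Job 4: p=12, C=34
  Job 5: p=15, C=49
Total completion time = 6 + 13 + 22 + 34 + 49 = 124

124


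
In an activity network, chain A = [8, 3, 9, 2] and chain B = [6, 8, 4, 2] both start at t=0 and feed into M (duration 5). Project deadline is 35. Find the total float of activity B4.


Forward pass: ES(B4) = sum of predecessors on chain B = 18
EF = ES + duration = 18 + 2 = 20
Backward pass: LF(M) = deadline = 35; LS(M) = 35 - 5 = 30
LF(B4) = LS(M) - sum(successors on chain B) = 30 - 0 = 30
LS = LF - duration = 30 - 2 = 28
Total float = LS - ES = 28 - 18 = 10

10


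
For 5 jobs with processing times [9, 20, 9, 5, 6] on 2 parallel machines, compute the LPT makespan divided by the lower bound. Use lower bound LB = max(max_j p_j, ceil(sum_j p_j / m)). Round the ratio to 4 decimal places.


LPT order: [20, 9, 9, 6, 5]
Machine loads after assignment: [25, 24]
LPT makespan = 25
Lower bound = max(max_job, ceil(total/2)) = max(20, 25) = 25
Ratio = 25 / 25 = 1.0

1.0


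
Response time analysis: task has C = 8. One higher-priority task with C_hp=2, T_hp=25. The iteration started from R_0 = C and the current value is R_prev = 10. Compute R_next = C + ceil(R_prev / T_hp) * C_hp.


R_next = C + ceil(R_prev / T_hp) * C_hp
ceil(10 / 25) = ceil(0.4) = 1
Interference = 1 * 2 = 2
R_next = 8 + 2 = 10
R_next = R_prev, so the iteration has converged (response time = 10).

10


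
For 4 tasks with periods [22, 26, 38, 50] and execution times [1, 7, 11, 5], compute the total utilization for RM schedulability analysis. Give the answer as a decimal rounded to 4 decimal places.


Compute individual utilizations (exact fractions):
  Task 1: C/T = 1/22 (approx. 0.0455)
  Task 2: C/T = 7/26 (approx. 0.2692)
  Task 3: C/T = 11/38 (approx. 0.2895)
  Task 4: C/T = 5/50 = 1/10 (approx. 0.1)
Total utilization U = 1/22 + 7/26 + 11/38 + 1/10 = 9566/13585
Rounded to 4 decimal places: U = 0.7042
RM (Liu & Layland) bound for 4 tasks = 0.756828; compare with U = 9566/13585 (approx. 0.704159)
U <= bound, so schedulable by RM sufficient condition.

0.7042


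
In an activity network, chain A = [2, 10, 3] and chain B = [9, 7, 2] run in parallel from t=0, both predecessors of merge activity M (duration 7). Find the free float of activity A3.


ES(A3) = sum of predecessors on chain A = 12
EF(A3) = ES + duration = 12 + 3 = 15
Successor of A3 is M. ES(M) = max(sum(A), sum(B)) = max(15, 18) = 18
Free float = ES(successor) - EF(current) = 18 - 15 = 3

3


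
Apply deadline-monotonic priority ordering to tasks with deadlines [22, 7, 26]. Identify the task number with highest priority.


Sort tasks by relative deadline (ascending):
  Task 2: deadline = 7
  Task 1: deadline = 22
  Task 3: deadline = 26
Priority order (highest first): [2, 1, 3]
Highest priority task = 2

2


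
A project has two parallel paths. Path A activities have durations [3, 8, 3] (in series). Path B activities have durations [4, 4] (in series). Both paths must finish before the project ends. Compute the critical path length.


Path A total = 3 + 8 + 3 = 14
Path B total = 4 + 4 = 8
Critical path = longest path = max(14, 8) = 14

14


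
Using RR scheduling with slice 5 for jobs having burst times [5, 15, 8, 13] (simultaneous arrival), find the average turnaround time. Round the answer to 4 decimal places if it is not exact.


Time quantum = 5
Execution trace:
  J1 runs 5 units, time = 5
  J2 runs 5 units, time = 10
  J3 runs 5 units, time = 15
  J4 runs 5 units, time = 20
  J2 runs 5 units, time = 25
  J3 runs 3 units, time = 28
  J4 runs 5 units, time = 33
  J2 runs 5 units, time = 38
  J4 runs 3 units, time = 41
Finish times: [5, 38, 28, 41]
Average turnaround = 112/4 = 28.0

28.0


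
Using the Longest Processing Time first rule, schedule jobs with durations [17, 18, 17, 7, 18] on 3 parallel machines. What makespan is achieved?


Sort jobs in decreasing order (LPT): [18, 18, 17, 17, 7]
Assign each job to the least loaded machine:
  Machine 1: jobs [18, 7], load = 25
  Machine 2: jobs [18], load = 18
  Machine 3: jobs [17, 17], load = 34
Makespan = max load = 34

34


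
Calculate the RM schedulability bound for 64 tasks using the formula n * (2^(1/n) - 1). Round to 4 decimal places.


Compute 2^(1/64) = 1.0108892861
Subtract 1: 1.0108892861 - 1 = 0.0108892861
Multiply by n: 64 * 0.0108892861 = 0.6969143104
Round to 4 dp: 0.6969

0.6969


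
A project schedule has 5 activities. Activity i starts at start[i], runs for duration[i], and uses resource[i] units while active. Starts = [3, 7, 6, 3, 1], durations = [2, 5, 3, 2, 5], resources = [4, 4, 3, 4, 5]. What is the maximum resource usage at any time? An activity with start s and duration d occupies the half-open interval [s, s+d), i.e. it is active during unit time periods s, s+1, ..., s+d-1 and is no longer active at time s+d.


Each activity i is active on [start_i, start_i + duration_i).
Compute total resource usage per time slot:
  t=0: active resources = [], total = 0
  t=1: active resources = [5], total = 5
  t=2: active resources = [5], total = 5
  t=3: active resources = [4, 4, 5], total = 13
  t=4: active resources = [4, 4, 5], total = 13
  t=5: active resources = [5], total = 5
  t=6: active resources = [3], total = 3
  t=7: active resources = [4, 3], total = 7
  t=8: active resources = [4, 3], total = 7
  t=9: active resources = [4], total = 4
  t=10: active resources = [4], total = 4
  t=11: active resources = [4], total = 4
Peak resource demand = 13

13


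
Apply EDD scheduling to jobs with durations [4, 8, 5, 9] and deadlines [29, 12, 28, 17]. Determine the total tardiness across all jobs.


Sort by due date (EDD order): [(8, 12), (9, 17), (5, 28), (4, 29)]
Compute completion times and tardiness:
  Job 1: p=8, d=12, C=8, tardiness=max(0,8-12)=0
  Job 2: p=9, d=17, C=17, tardiness=max(0,17-17)=0
  Job 3: p=5, d=28, C=22, tardiness=max(0,22-28)=0
  Job 4: p=4, d=29, C=26, tardiness=max(0,26-29)=0
Total tardiness = 0

0


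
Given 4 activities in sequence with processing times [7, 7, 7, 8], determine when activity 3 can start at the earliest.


Activity 3 starts after activities 1 through 2 complete.
Predecessor durations: [7, 7]
ES = 7 + 7 = 14

14


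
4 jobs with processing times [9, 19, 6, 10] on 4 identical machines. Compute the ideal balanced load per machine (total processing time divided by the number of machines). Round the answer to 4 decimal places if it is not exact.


Total processing time = 9 + 19 + 6 + 10 = 44
Number of machines = 4
Ideal balanced load = 44 / 4 = 11.0

11.0


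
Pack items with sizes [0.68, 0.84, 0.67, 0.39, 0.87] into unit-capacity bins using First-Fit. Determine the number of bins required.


Place items sequentially using First-Fit:
  Item 0.68 -> new Bin 1
  Item 0.84 -> new Bin 2
  Item 0.67 -> new Bin 3
  Item 0.39 -> new Bin 4
  Item 0.87 -> new Bin 5
Total bins used = 5

5


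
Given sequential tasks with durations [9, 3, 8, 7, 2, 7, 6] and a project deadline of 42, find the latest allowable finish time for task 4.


LF(activity 4) = deadline - sum of successor durations
Successors: activities 5 through 7 with durations [2, 7, 6]
Sum of successor durations = 15
LF = 42 - 15 = 27

27


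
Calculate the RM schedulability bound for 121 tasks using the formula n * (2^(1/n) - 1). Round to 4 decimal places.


Compute 2^(1/121) = 1.0057449283
Subtract 1: 1.0057449283 - 1 = 0.0057449283
Multiply by n: 121 * 0.0057449283 = 0.6951363243
Round to 4 dp: 0.6951

0.6951


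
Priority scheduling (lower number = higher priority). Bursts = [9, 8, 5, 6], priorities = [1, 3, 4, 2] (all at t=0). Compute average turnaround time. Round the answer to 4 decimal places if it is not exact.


Sort by priority (ascending = highest first):
Order: [(1, 9), (2, 6), (3, 8), (4, 5)]
Completion times:
  Priority 1, burst=9, C=9
  Priority 2, burst=6, C=15
  Priority 3, burst=8, C=23
  Priority 4, burst=5, C=28
Average turnaround = 75/4 = 18.75

18.75


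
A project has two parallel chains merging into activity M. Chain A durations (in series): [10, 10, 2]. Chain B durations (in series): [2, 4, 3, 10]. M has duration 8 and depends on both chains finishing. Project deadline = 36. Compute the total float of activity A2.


Forward pass: ES(A2) = sum of predecessors on chain A = 10
EF = ES + duration = 10 + 10 = 20
Backward pass: LF(M) = deadline = 36; LS(M) = 36 - 8 = 28
LF(A2) = LS(M) - sum(successors on chain A) = 28 - 2 = 26
LS = LF - duration = 26 - 10 = 16
Total float = LS - ES = 16 - 10 = 6

6


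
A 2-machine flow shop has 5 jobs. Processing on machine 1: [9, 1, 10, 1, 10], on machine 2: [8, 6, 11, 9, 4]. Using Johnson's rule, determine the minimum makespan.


Apply Johnson's rule:
  Group 1 (a <= b): [(2, 1, 6), (4, 1, 9), (3, 10, 11)]
  Group 2 (a > b): [(1, 9, 8), (5, 10, 4)]
Optimal job order: [2, 4, 3, 1, 5]
Schedule:
  Job 2: M1 done at 1, M2 done at 7
  Job 4: M1 done at 2, M2 done at 16
  Job 3: M1 done at 12, M2 done at 27
  Job 1: M1 done at 21, M2 done at 35
  Job 5: M1 done at 31, M2 done at 39
Makespan = 39

39


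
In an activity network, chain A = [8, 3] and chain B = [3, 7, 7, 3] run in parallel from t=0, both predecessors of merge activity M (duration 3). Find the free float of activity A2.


ES(A2) = sum of predecessors on chain A = 8
EF(A2) = ES + duration = 8 + 3 = 11
Successor of A2 is M. ES(M) = max(sum(A), sum(B)) = max(11, 20) = 20
Free float = ES(successor) - EF(current) = 20 - 11 = 9

9


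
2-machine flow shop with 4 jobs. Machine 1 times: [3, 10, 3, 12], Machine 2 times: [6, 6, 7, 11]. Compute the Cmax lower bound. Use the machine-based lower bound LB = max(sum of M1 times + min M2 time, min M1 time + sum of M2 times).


LB1 = sum(M1 times) + min(M2 times) = 28 + 6 = 34
LB2 = min(M1 times) + sum(M2 times) = 3 + 30 = 33
Lower bound = max(LB1, LB2) = max(34, 33) = 34

34


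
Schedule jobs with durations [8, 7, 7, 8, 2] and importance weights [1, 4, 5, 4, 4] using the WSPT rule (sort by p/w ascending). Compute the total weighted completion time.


Compute p/w ratios and sort ascending (WSPT): [(2, 4), (7, 5), (7, 4), (8, 4), (8, 1)]
Compute weighted completion times:
  Job (p=2,w=4): C=2, w*C=4*2=8
  Job (p=7,w=5): C=9, w*C=5*9=45
  Job (p=7,w=4): C=16, w*C=4*16=64
  Job (p=8,w=4): C=24, w*C=4*24=96
  Job (p=8,w=1): C=32, w*C=1*32=32
Total weighted completion time = 245

245


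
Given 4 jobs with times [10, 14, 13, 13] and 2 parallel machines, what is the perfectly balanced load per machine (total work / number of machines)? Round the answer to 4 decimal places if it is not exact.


Total processing time = 10 + 14 + 13 + 13 = 50
Number of machines = 2
Ideal balanced load = 50 / 2 = 25.0

25.0


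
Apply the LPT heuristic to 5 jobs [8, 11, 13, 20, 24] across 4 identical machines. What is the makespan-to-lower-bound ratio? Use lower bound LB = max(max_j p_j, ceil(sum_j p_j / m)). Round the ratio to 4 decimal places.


LPT order: [24, 20, 13, 11, 8]
Machine loads after assignment: [24, 20, 13, 19]
LPT makespan = 24
Lower bound = max(max_job, ceil(total/4)) = max(24, 19) = 24
Ratio = 24 / 24 = 1.0

1.0


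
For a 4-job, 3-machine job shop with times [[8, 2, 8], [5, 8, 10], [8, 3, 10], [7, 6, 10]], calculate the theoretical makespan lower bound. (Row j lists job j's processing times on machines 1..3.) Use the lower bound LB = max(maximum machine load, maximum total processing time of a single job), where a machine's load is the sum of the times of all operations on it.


Machine loads:
  Machine 1: 8 + 5 + 8 + 7 = 28
  Machine 2: 2 + 8 + 3 + 6 = 19
  Machine 3: 8 + 10 + 10 + 10 = 38
Max machine load = 38
Job totals:
  Job 1: 18
  Job 2: 23
  Job 3: 21
  Job 4: 23
Max job total = 23
Lower bound = max(38, 23) = 38

38


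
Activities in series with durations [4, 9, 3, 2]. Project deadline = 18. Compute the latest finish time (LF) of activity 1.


LF(activity 1) = deadline - sum of successor durations
Successors: activities 2 through 4 with durations [9, 3, 2]
Sum of successor durations = 14
LF = 18 - 14 = 4

4


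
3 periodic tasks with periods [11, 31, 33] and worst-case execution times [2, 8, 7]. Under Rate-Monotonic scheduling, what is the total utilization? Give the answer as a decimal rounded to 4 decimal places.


Compute individual utilizations (exact fractions):
  Task 1: C/T = 2/11 (approx. 0.1818)
  Task 2: C/T = 8/31 (approx. 0.2581)
  Task 3: C/T = 7/33 (approx. 0.2121)
Total utilization U = 2/11 + 8/31 + 7/33 = 667/1023
Rounded to 4 decimal places: U = 0.6520
RM (Liu & Layland) bound for 3 tasks = 0.779763; compare with U = 667/1023 (approx. 0.652004)
U <= bound, so schedulable by RM sufficient condition.

0.6520


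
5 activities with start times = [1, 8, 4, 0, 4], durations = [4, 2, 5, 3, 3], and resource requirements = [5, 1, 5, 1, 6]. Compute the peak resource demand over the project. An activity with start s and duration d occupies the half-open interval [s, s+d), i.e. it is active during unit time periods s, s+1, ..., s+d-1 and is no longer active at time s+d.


Each activity i is active on [start_i, start_i + duration_i).
Compute total resource usage per time slot:
  t=0: active resources = [1], total = 1
  t=1: active resources = [5, 1], total = 6
  t=2: active resources = [5, 1], total = 6
  t=3: active resources = [5], total = 5
  t=4: active resources = [5, 5, 6], total = 16
  t=5: active resources = [5, 6], total = 11
  t=6: active resources = [5, 6], total = 11
  t=7: active resources = [5], total = 5
  t=8: active resources = [1, 5], total = 6
  t=9: active resources = [1], total = 1
Peak resource demand = 16

16


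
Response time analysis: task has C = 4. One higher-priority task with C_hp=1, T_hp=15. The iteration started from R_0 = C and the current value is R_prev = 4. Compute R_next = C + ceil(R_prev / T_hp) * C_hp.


R_next = C + ceil(R_prev / T_hp) * C_hp
ceil(4 / 15) = ceil(0.2667) = 1
Interference = 1 * 1 = 1
R_next = 4 + 1 = 5

5


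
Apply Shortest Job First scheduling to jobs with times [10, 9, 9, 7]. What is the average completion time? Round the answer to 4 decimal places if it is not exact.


SJF order (ascending): [7, 9, 9, 10]
Completion times:
  Job 1: burst=7, C=7
  Job 2: burst=9, C=16
  Job 3: burst=9, C=25
  Job 4: burst=10, C=35
Average completion = 83/4 = 20.75

20.75


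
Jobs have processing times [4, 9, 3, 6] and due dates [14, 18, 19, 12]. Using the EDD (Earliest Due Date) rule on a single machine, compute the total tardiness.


Sort by due date (EDD order): [(6, 12), (4, 14), (9, 18), (3, 19)]
Compute completion times and tardiness:
  Job 1: p=6, d=12, C=6, tardiness=max(0,6-12)=0
  Job 2: p=4, d=14, C=10, tardiness=max(0,10-14)=0
  Job 3: p=9, d=18, C=19, tardiness=max(0,19-18)=1
  Job 4: p=3, d=19, C=22, tardiness=max(0,22-19)=3
Total tardiness = 4

4


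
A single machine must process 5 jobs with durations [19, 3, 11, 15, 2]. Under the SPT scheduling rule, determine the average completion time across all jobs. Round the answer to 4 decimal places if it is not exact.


Sort jobs by processing time (SPT order): [2, 3, 11, 15, 19]
Compute completion times sequentially:
  Job 1: processing = 2, completes at 2
  Job 2: processing = 3, completes at 5
  Job 3: processing = 11, completes at 16
  Job 4: processing = 15, completes at 31
  Job 5: processing = 19, completes at 50
Sum of completion times = 104
Average completion time = 104/5 = 20.8

20.8


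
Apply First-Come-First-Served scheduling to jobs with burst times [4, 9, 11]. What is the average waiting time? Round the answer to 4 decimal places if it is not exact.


FCFS order (as given): [4, 9, 11]
Waiting times:
  Job 1: wait = 0
  Job 2: wait = 4
  Job 3: wait = 13
Sum of waiting times = 17
Average waiting time = 17/3 = 5.6667

5.6667


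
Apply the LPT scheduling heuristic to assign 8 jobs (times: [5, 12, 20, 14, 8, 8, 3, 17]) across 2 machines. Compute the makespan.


Sort jobs in decreasing order (LPT): [20, 17, 14, 12, 8, 8, 5, 3]
Assign each job to the least loaded machine:
  Machine 1: jobs [20, 12, 8, 3], load = 43
  Machine 2: jobs [17, 14, 8, 5], load = 44
Makespan = max load = 44

44


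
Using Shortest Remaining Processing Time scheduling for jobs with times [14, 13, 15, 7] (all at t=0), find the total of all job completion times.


Since all jobs arrive at t=0, SRPT equals SPT ordering.
SPT order: [7, 13, 14, 15]
Completion times:
  Job 1: p=7, C=7
  Job 2: p=13, C=20
  Job 3: p=14, C=34
  Job 4: p=15, C=49
Total completion time = 7 + 20 + 34 + 49 = 110

110


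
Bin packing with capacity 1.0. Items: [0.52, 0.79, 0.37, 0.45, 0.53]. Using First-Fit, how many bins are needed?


Place items sequentially using First-Fit:
  Item 0.52 -> new Bin 1
  Item 0.79 -> new Bin 2
  Item 0.37 -> Bin 1 (now 0.89)
  Item 0.45 -> new Bin 3
  Item 0.53 -> Bin 3 (now 0.98)
Total bins used = 3

3


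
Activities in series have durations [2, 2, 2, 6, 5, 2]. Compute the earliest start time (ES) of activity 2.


Activity 2 starts after activities 1 through 1 complete.
Predecessor durations: [2]
ES = 2 = 2

2


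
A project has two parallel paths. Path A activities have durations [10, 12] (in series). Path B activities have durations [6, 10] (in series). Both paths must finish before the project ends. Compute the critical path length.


Path A total = 10 + 12 = 22
Path B total = 6 + 10 = 16
Critical path = longest path = max(22, 16) = 22

22


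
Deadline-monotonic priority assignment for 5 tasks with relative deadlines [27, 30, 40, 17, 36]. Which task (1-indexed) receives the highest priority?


Sort tasks by relative deadline (ascending):
  Task 4: deadline = 17
  Task 1: deadline = 27
  Task 2: deadline = 30
  Task 5: deadline = 36
  Task 3: deadline = 40
Priority order (highest first): [4, 1, 2, 5, 3]
Highest priority task = 4

4


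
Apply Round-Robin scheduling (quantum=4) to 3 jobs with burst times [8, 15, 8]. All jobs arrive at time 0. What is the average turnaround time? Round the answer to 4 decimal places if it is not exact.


Time quantum = 4
Execution trace:
  J1 runs 4 units, time = 4
  J2 runs 4 units, time = 8
  J3 runs 4 units, time = 12
  J1 runs 4 units, time = 16
  J2 runs 4 units, time = 20
  J3 runs 4 units, time = 24
  J2 runs 4 units, time = 28
  J2 runs 3 units, time = 31
Finish times: [16, 31, 24]
Average turnaround = 71/3 = 23.6667

23.6667


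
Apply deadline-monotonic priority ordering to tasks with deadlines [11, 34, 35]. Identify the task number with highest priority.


Sort tasks by relative deadline (ascending):
  Task 1: deadline = 11
  Task 2: deadline = 34
  Task 3: deadline = 35
Priority order (highest first): [1, 2, 3]
Highest priority task = 1

1


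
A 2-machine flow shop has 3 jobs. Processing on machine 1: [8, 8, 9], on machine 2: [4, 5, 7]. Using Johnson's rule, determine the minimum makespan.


Apply Johnson's rule:
  Group 1 (a <= b): []
  Group 2 (a > b): [(3, 9, 7), (2, 8, 5), (1, 8, 4)]
Optimal job order: [3, 2, 1]
Schedule:
  Job 3: M1 done at 9, M2 done at 16
  Job 2: M1 done at 17, M2 done at 22
  Job 1: M1 done at 25, M2 done at 29
Makespan = 29

29


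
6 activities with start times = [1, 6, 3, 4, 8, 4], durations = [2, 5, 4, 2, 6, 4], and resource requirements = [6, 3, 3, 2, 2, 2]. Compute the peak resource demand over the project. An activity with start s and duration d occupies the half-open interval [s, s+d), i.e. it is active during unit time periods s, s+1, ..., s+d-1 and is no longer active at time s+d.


Each activity i is active on [start_i, start_i + duration_i).
Compute total resource usage per time slot:
  t=0: active resources = [], total = 0
  t=1: active resources = [6], total = 6
  t=2: active resources = [6], total = 6
  t=3: active resources = [3], total = 3
  t=4: active resources = [3, 2, 2], total = 7
  t=5: active resources = [3, 2, 2], total = 7
  t=6: active resources = [3, 3, 2], total = 8
  t=7: active resources = [3, 2], total = 5
  t=8: active resources = [3, 2], total = 5
  t=9: active resources = [3, 2], total = 5
  t=10: active resources = [3, 2], total = 5
  t=11: active resources = [2], total = 2
  t=12: active resources = [2], total = 2
  t=13: active resources = [2], total = 2
Peak resource demand = 8

8


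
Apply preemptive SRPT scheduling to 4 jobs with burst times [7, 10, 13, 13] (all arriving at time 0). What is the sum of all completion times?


Since all jobs arrive at t=0, SRPT equals SPT ordering.
SPT order: [7, 10, 13, 13]
Completion times:
  Job 1: p=7, C=7
  Job 2: p=10, C=17
  Job 3: p=13, C=30
  Job 4: p=13, C=43
Total completion time = 7 + 17 + 30 + 43 = 97

97


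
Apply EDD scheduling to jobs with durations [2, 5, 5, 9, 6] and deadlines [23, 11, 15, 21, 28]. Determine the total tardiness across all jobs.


Sort by due date (EDD order): [(5, 11), (5, 15), (9, 21), (2, 23), (6, 28)]
Compute completion times and tardiness:
  Job 1: p=5, d=11, C=5, tardiness=max(0,5-11)=0
  Job 2: p=5, d=15, C=10, tardiness=max(0,10-15)=0
  Job 3: p=9, d=21, C=19, tardiness=max(0,19-21)=0
  Job 4: p=2, d=23, C=21, tardiness=max(0,21-23)=0
  Job 5: p=6, d=28, C=27, tardiness=max(0,27-28)=0
Total tardiness = 0

0


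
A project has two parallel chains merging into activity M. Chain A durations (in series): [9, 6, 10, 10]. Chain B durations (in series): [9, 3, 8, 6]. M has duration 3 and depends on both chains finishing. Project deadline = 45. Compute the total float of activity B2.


Forward pass: ES(B2) = sum of predecessors on chain B = 9
EF = ES + duration = 9 + 3 = 12
Backward pass: LF(M) = deadline = 45; LS(M) = 45 - 3 = 42
LF(B2) = LS(M) - sum(successors on chain B) = 42 - 14 = 28
LS = LF - duration = 28 - 3 = 25
Total float = LS - ES = 25 - 9 = 16

16


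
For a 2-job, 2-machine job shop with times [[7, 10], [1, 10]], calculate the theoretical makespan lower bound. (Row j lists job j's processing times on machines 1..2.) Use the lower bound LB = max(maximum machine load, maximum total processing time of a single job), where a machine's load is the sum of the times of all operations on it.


Machine loads:
  Machine 1: 7 + 1 = 8
  Machine 2: 10 + 10 = 20
Max machine load = 20
Job totals:
  Job 1: 17
  Job 2: 11
Max job total = 17
Lower bound = max(20, 17) = 20

20


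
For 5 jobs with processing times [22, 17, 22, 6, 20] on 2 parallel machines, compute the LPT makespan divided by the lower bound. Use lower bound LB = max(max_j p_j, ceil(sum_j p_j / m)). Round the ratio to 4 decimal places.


LPT order: [22, 22, 20, 17, 6]
Machine loads after assignment: [42, 45]
LPT makespan = 45
Lower bound = max(max_job, ceil(total/2)) = max(22, 44) = 44
Ratio = 45 / 44 = 1.0227

1.0227


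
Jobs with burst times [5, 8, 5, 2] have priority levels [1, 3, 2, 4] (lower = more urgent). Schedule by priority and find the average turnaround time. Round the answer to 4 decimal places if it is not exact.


Sort by priority (ascending = highest first):
Order: [(1, 5), (2, 5), (3, 8), (4, 2)]
Completion times:
  Priority 1, burst=5, C=5
  Priority 2, burst=5, C=10
  Priority 3, burst=8, C=18
  Priority 4, burst=2, C=20
Average turnaround = 53/4 = 13.25

13.25


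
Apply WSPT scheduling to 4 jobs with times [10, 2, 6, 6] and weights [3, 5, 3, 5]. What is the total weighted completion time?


Compute p/w ratios and sort ascending (WSPT): [(2, 5), (6, 5), (6, 3), (10, 3)]
Compute weighted completion times:
  Job (p=2,w=5): C=2, w*C=5*2=10
  Job (p=6,w=5): C=8, w*C=5*8=40
  Job (p=6,w=3): C=14, w*C=3*14=42
  Job (p=10,w=3): C=24, w*C=3*24=72
Total weighted completion time = 164

164


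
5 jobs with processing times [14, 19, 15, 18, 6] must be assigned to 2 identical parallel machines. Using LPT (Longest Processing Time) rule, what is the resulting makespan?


Sort jobs in decreasing order (LPT): [19, 18, 15, 14, 6]
Assign each job to the least loaded machine:
  Machine 1: jobs [19, 14, 6], load = 39
  Machine 2: jobs [18, 15], load = 33
Makespan = max load = 39

39
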